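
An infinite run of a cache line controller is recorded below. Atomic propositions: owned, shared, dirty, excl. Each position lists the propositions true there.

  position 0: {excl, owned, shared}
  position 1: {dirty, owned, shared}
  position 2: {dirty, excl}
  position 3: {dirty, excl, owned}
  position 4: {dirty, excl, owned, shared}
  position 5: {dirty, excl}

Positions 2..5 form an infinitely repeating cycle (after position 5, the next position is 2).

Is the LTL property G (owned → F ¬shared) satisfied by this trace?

owned → F ¬shared holds at every position 0..5, and those are all positions ever visited, so G (owned → F ¬shared) holds.
Positions where owned holds: 0, 1, 3, 4.
Check F ¬shared at each: 0→ok, 1→ok, 3→ok, 4→ok.

Yes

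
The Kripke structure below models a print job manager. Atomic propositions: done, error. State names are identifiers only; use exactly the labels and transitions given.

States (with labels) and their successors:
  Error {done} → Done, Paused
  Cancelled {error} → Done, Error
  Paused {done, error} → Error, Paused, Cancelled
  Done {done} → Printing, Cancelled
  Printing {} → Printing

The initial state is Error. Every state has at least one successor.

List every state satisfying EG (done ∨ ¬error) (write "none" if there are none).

States satisfying done ∨ ¬error: {Error, Paused, Done, Printing}.
States satisfying EG (done ∨ ¬error): {Error, Paused, Done, Printing}.

{Error, Paused, Done, Printing}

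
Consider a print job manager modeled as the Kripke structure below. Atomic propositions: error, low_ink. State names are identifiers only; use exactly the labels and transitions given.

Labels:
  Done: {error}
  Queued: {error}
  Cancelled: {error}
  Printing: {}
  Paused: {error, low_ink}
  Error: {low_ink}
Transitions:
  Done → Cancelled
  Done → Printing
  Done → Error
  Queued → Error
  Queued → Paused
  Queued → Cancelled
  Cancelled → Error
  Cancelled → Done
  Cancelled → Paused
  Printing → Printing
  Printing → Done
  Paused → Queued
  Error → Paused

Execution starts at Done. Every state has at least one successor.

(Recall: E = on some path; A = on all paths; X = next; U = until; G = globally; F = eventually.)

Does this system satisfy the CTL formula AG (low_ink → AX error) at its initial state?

States satisfying low_ink → AX error: {Done, Queued, Cancelled, Printing, Paused, Error}.
States satisfying AG (low_ink → AX error): {Done, Queued, Cancelled, Printing, Paused, Error}.
Every state reachable from Done satisfies low_ink → AX error.
Done ∈ Sat(AG (low_ink → AX error)).

Satisfied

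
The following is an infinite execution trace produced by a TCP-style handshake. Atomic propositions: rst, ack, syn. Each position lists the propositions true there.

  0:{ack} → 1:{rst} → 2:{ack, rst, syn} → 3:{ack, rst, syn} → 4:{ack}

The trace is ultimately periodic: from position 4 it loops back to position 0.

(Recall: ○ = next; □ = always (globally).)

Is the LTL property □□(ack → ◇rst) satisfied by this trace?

Yes

□(ack → ◇rst) holds at every position 0..4, and those are all positions ever visited, so □□(ack → ◇rst) holds.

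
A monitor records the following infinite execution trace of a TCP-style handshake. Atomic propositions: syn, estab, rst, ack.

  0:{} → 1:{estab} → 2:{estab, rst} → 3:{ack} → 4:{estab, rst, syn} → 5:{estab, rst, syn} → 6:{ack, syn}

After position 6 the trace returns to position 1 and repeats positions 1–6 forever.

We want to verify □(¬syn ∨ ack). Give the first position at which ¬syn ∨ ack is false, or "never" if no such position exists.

Check ¬syn ∨ ack at each position in order: 0 ✓, 1 ✓, 2 ✓, 3 ✓.
At position 4 the labels are {estab, rst, syn}, so ¬syn ∨ ack is false there. This is the first violation.

4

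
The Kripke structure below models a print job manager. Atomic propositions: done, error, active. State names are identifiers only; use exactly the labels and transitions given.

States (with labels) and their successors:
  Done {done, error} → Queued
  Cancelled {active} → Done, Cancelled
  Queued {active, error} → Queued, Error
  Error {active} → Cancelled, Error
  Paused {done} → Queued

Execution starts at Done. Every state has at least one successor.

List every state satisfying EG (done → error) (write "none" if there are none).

States satisfying done → error: {Done, Cancelled, Queued, Error}.
States satisfying EG (done → error): {Done, Cancelled, Queued, Error}.

{Done, Cancelled, Queued, Error}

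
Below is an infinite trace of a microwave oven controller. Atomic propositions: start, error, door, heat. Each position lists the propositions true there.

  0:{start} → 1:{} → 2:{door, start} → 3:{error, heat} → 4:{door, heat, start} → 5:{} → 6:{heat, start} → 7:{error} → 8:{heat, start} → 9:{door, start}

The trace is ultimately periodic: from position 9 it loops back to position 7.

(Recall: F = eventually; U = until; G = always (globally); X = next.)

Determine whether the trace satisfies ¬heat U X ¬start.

Walking from position 0: X ¬start first holds at position 0, and ¬heat holds at every earlier position along the way, so ¬heat U X ¬start holds.

Holds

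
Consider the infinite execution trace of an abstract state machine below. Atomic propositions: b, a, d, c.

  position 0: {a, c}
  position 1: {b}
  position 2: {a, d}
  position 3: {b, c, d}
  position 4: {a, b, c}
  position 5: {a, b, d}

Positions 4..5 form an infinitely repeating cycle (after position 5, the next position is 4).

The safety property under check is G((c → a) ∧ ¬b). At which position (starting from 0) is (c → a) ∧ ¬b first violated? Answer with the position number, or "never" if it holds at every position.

1

Check (c → a) ∧ ¬b at each position in order: 0 ✓.
At position 1 the labels are {b}, so (c → a) ∧ ¬b is false there. This is the first violation.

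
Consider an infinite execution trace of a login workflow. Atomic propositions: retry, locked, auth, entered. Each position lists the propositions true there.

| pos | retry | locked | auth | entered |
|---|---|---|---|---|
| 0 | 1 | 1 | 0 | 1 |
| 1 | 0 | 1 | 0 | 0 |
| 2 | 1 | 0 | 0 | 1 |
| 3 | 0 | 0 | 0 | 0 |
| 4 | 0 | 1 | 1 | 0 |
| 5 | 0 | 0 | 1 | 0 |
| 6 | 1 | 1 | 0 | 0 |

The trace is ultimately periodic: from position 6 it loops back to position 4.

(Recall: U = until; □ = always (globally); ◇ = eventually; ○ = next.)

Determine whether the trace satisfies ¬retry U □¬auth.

Walking from position 0: at position 0, □¬auth has not yet held and ¬retry fails, so ¬retry U □¬auth is false.

Violated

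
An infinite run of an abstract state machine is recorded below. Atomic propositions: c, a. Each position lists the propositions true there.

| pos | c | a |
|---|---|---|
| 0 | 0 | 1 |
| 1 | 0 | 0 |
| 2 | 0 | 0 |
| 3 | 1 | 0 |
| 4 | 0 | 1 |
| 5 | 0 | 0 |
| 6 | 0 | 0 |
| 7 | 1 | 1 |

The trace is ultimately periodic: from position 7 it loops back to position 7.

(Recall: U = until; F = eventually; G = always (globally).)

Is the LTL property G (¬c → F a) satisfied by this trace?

¬c → F a holds at every position 0..7, and those are all positions ever visited, so G (¬c → F a) holds.
Positions where ¬c holds: 0, 1, 2, 4, 5, 6.
Check F a at each: 0→ok, 1→ok, 2→ok, 4→ok, 5→ok, 6→ok.

Yes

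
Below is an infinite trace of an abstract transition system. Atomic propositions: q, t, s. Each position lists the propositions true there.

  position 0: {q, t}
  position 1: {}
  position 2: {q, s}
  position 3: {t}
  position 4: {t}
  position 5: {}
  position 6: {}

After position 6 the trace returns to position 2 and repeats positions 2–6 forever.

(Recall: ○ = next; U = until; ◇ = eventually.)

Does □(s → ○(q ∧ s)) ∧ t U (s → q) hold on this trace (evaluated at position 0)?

Does not hold

s → ○(q ∧ s) must hold at every position from 0 onward. It fails at position 2, so □(s → ○(q ∧ s)) is false.
Positions where s holds: 2.
Check ○(q ∧ s) at each: 2→fails.
Walking from position 0: s → q first holds at position 0, and t holds at every earlier position along the way, so t U (s → q) holds.
At position 0: □(s → ○(q ∧ s)) is false; t U (s → q) is true; so □(s → ○(q ∧ s)) ∧ t U (s → q) is false.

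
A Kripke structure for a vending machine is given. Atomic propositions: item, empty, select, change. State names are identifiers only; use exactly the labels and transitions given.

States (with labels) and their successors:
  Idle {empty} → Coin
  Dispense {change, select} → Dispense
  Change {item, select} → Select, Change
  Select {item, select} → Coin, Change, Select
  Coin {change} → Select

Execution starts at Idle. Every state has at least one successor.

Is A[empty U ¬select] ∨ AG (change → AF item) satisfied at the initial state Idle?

States satisfying empty: {Idle}.
States satisfying ¬select: {Idle, Coin}.
States satisfying A[empty U ¬select]: {Idle, Coin}.
States satisfying change → AF item: {Idle, Change, Select, Coin}.
States satisfying AG (change → AF item): {Idle, Change, Select, Coin}.
States satisfying A[empty U ¬select] ∨ AG (change → AF item): {Idle, Change, Select, Coin}.
Idle ∈ Sat(A[empty U ¬select] ∨ AG (change → AF item)).

Holds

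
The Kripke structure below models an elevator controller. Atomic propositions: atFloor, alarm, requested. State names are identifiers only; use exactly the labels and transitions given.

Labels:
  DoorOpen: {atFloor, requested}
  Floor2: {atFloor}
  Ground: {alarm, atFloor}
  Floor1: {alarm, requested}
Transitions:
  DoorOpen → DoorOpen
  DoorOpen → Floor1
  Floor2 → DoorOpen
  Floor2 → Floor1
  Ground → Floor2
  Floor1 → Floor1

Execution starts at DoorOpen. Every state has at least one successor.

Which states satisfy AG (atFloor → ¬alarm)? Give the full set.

States satisfying atFloor → ¬alarm: {DoorOpen, Floor2, Floor1}.
States satisfying AG (atFloor → ¬alarm): {DoorOpen, Floor2, Floor1}.

{DoorOpen, Floor2, Floor1}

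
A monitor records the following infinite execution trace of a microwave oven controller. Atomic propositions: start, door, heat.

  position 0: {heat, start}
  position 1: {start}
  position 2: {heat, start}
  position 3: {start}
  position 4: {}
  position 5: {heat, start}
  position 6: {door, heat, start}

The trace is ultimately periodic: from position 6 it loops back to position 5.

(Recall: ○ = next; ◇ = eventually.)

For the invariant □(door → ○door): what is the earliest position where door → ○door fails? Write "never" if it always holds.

Check door → ○door at each position in order: 0 ✓, 1 ✓, 2 ✓, 3 ✓, 4 ✓, 5 ✓.
At position 6 the labels are {door, heat, start} and the next position 5 has {heat, start}, so door → ○door is false there. This is the first violation.

6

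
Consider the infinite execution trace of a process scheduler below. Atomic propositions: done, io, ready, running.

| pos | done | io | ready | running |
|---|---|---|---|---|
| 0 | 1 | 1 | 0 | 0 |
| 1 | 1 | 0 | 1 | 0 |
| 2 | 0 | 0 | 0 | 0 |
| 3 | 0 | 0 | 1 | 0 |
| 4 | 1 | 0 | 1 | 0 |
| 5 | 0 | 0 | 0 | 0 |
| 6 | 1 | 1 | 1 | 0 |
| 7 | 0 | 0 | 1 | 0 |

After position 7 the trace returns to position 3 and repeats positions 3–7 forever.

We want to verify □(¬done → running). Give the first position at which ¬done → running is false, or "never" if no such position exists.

2

Check ¬done → running at each position in order: 0 ✓, 1 ✓.
At position 2 the labels are {}, so ¬done → running is false there. This is the first violation.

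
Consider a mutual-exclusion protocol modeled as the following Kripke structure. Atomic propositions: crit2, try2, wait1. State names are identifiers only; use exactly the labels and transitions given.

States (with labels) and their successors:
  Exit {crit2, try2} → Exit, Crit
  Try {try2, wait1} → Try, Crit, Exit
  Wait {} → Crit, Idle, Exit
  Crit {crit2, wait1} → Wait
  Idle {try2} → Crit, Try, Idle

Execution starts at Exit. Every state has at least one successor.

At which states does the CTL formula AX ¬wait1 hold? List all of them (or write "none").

{Crit}

States satisfying ¬wait1: {Exit, Wait, Idle}.
States satisfying AX ¬wait1: {Crit}.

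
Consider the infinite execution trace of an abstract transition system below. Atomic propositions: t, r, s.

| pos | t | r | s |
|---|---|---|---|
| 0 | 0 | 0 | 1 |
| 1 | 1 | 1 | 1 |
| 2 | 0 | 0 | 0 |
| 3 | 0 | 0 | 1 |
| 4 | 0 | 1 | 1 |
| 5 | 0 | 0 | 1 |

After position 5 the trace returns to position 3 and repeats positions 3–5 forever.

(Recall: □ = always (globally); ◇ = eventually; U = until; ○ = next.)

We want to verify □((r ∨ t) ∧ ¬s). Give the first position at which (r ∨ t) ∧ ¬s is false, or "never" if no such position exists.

At position 0 the labels are {s}, so (r ∨ t) ∧ ¬s is false there. This is the first violation.

0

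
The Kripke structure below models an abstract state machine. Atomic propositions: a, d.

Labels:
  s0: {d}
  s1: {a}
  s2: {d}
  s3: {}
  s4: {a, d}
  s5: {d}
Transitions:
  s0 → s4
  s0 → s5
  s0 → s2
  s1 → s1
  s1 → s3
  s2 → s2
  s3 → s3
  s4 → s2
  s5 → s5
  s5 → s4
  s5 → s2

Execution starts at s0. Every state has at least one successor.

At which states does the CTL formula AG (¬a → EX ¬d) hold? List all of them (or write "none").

States satisfying ¬a → EX ¬d: {s1, s3, s4}.
States satisfying AG (¬a → EX ¬d): {s1, s3}.

{s1, s3}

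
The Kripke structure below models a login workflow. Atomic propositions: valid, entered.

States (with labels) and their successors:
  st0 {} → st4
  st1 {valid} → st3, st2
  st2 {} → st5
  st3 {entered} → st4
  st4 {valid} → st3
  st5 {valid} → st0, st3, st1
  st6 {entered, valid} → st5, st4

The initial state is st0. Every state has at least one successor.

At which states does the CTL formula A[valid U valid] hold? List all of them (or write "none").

States satisfying valid: {st1, st4, st5, st6}.
States satisfying A[valid U valid]: {st1, st4, st5, st6}.

{st1, st4, st5, st6}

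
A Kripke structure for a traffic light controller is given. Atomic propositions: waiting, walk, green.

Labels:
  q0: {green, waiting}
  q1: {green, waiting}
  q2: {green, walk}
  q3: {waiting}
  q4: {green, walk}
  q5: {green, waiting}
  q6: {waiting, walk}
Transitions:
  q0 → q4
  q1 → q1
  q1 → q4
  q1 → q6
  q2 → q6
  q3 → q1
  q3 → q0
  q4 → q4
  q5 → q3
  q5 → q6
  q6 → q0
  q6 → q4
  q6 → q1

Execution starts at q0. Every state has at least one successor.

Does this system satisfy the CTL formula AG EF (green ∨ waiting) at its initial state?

Yes

States satisfying EF (green ∨ waiting): {q0, q1, q2, q3, q4, q5, q6}.
States satisfying AG EF (green ∨ waiting): {q0, q1, q2, q3, q4, q5, q6}.
Every state reachable from q0 satisfies EF (green ∨ waiting).
q0 ∈ Sat(AG EF (green ∨ waiting)).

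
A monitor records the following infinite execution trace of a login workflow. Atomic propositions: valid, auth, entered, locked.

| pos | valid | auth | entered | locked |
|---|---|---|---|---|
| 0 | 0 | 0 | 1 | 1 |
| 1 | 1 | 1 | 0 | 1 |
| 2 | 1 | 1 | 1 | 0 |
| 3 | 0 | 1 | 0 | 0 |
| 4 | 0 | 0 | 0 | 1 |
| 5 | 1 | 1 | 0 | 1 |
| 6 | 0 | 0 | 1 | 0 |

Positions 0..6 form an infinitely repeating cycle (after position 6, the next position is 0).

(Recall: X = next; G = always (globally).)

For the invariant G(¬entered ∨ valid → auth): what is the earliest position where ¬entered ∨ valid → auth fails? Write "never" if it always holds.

4

Check ¬entered ∨ valid → auth at each position in order: 0 ✓, 1 ✓, 2 ✓, 3 ✓.
At position 4 the labels are {locked}, so ¬entered ∨ valid → auth is false there. This is the first violation.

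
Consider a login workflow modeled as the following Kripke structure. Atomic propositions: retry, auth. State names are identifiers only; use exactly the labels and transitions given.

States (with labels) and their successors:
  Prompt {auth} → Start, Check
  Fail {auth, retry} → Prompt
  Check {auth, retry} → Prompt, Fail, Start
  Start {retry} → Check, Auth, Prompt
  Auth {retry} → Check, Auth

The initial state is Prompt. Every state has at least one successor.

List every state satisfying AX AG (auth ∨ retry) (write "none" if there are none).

{Prompt, Fail, Check, Start, Auth}

States satisfying AG (auth ∨ retry): {Prompt, Fail, Check, Start, Auth}.
States satisfying AX AG (auth ∨ retry): {Prompt, Fail, Check, Start, Auth}.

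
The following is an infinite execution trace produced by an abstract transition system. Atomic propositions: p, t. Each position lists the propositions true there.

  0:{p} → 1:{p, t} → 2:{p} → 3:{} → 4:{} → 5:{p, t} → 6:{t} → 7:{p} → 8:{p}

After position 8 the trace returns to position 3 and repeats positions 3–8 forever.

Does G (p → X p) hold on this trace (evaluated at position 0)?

p → X p must hold at every position from 0 onward. It fails at position 2, so G (p → X p) is false.
Positions where p holds: 0, 1, 2, 5, 7, 8.
Check X p at each: 0→ok, 1→ok, 2→fails, 5→fails, 7→ok, 8→fails.

No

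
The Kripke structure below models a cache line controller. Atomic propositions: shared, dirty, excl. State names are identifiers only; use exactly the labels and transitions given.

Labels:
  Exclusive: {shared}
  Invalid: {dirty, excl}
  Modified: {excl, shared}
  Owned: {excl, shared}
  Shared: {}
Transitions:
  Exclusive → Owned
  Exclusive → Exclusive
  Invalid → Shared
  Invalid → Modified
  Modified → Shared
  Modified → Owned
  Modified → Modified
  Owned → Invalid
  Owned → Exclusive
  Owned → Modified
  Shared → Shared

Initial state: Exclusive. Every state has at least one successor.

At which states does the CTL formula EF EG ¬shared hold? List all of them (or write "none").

{Exclusive, Invalid, Modified, Owned, Shared}

States satisfying EG ¬shared: {Invalid, Shared}.
States satisfying EF EG ¬shared: {Exclusive, Invalid, Modified, Owned, Shared}.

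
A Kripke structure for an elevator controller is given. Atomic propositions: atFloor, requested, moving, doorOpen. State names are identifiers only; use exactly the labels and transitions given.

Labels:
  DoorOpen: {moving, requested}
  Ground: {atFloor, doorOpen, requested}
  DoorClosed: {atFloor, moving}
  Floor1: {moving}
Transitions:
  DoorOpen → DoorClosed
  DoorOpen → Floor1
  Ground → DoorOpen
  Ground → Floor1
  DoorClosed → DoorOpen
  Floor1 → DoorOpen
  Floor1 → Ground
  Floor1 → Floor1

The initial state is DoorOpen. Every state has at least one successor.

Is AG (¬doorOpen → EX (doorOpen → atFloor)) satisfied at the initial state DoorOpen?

States satisfying ¬doorOpen → EX (doorOpen → atFloor): {DoorOpen, Ground, DoorClosed, Floor1}.
States satisfying AG (¬doorOpen → EX (doorOpen → atFloor)): {DoorOpen, Ground, DoorClosed, Floor1}.
Every state reachable from DoorOpen satisfies ¬doorOpen → EX (doorOpen → atFloor).
DoorOpen ∈ Sat(AG (¬doorOpen → EX (doorOpen → atFloor))).

Satisfied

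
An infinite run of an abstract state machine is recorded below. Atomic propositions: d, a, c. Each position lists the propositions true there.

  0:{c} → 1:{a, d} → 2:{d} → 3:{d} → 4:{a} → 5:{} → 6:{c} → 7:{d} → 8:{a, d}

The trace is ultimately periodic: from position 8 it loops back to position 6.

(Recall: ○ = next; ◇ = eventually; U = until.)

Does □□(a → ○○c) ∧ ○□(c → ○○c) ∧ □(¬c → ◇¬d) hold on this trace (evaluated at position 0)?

Does not hold

□(a → ○○c) must hold at every position from 0 onward. It fails at position 0, so □□(a → ○○c) is false.
At position 0: □□(a → ○○c) is false; ○□(c → ○○c) ∧ □(¬c → ◇¬d) is false; so □□(a → ○○c) ∧ ○□(c → ○○c) ∧ □(¬c → ◇¬d) is false.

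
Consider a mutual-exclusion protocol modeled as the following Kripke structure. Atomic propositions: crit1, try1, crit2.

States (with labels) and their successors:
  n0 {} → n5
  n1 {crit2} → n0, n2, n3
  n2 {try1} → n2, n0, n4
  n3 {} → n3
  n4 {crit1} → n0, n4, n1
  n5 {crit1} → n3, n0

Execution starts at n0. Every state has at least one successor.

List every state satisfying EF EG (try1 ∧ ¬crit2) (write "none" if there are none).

States satisfying EG (try1 ∧ ¬crit2): {n2}.
States satisfying EF EG (try1 ∧ ¬crit2): {n1, n2, n4}.

{n1, n2, n4}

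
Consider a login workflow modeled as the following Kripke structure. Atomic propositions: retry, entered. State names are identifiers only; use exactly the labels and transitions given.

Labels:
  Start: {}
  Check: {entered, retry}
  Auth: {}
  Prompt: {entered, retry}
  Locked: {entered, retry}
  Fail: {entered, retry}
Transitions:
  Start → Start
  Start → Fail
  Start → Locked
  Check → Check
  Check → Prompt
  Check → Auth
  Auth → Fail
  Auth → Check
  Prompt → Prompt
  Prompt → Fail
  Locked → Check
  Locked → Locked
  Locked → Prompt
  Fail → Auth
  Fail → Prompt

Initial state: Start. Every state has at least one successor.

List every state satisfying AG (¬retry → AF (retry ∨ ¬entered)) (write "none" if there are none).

{Start, Check, Auth, Prompt, Locked, Fail}

States satisfying ¬retry → AF (retry ∨ ¬entered): {Start, Check, Auth, Prompt, Locked, Fail}.
States satisfying AG (¬retry → AF (retry ∨ ¬entered)): {Start, Check, Auth, Prompt, Locked, Fail}.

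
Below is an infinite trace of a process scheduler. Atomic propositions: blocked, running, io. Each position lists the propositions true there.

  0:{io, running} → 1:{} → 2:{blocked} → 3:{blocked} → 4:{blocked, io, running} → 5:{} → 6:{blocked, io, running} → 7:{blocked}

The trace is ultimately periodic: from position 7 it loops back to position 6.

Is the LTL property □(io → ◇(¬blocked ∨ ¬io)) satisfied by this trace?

io → ◇(¬blocked ∨ ¬io) holds at every position 0..7, and those are all positions ever visited, so □(io → ◇(¬blocked ∨ ¬io)) holds.
Positions where io holds: 0, 4, 6.
Check ◇(¬blocked ∨ ¬io) at each: 0→ok, 4→ok, 6→ok.

Holds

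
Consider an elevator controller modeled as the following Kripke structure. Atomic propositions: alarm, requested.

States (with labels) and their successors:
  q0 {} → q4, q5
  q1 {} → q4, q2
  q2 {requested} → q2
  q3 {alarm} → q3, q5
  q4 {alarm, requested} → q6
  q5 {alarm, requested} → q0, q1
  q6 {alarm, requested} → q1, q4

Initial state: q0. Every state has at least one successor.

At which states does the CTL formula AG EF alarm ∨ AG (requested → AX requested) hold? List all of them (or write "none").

{q2}

States satisfying EF alarm: {q0, q1, q3, q4, q5, q6}.
States satisfying AG EF alarm: ∅.
States satisfying requested → AX requested: {q0, q1, q2, q3, q4}.
States satisfying AG (requested → AX requested): {q2}.
States satisfying AG EF alarm ∨ AG (requested → AX requested): {q2}.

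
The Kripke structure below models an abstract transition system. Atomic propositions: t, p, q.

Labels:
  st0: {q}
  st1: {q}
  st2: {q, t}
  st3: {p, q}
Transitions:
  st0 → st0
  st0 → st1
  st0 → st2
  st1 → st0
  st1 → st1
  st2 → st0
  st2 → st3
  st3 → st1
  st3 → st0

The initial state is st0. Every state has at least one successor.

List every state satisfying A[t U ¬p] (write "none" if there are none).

States satisfying t: {st2}.
States satisfying ¬p: {st0, st1, st2}.
States satisfying A[t U ¬p]: {st0, st1, st2}.

{st0, st1, st2}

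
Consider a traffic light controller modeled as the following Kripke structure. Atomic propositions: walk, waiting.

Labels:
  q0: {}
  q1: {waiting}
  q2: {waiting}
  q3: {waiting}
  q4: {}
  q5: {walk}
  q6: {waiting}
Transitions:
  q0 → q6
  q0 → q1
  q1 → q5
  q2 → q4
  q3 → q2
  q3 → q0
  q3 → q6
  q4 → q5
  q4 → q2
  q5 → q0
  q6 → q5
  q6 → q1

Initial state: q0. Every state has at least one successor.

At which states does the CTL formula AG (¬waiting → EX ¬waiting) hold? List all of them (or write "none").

none

States satisfying ¬waiting → EX ¬waiting: {q1, q2, q3, q4, q5, q6}.
States satisfying AG (¬waiting → EX ¬waiting): ∅.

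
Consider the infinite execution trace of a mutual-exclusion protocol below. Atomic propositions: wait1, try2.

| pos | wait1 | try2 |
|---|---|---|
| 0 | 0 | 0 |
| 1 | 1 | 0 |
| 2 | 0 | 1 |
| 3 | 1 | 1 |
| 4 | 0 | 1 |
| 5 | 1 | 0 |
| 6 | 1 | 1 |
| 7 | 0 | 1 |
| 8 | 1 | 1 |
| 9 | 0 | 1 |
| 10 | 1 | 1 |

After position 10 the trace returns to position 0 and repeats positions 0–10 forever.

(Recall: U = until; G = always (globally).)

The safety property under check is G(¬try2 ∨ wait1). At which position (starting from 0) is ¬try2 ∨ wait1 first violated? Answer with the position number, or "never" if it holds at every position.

Check ¬try2 ∨ wait1 at each position in order: 0 ✓, 1 ✓.
At position 2 the labels are {try2}, so ¬try2 ∨ wait1 is false there. This is the first violation.

2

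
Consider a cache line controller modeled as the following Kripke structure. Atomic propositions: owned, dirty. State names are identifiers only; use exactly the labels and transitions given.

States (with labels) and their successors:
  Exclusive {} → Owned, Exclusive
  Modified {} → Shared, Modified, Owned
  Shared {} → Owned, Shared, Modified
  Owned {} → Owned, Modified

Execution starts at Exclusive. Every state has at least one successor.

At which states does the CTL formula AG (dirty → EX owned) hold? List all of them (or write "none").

States satisfying dirty → EX owned: {Exclusive, Modified, Shared, Owned}.
States satisfying AG (dirty → EX owned): {Exclusive, Modified, Shared, Owned}.

{Exclusive, Modified, Shared, Owned}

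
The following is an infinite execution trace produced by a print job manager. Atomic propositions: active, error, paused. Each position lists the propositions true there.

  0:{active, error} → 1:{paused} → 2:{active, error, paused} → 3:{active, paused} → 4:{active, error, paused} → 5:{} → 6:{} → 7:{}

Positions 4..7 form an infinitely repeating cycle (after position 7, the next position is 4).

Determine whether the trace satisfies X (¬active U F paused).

Holds

The position after 0 is 1; ¬active U F paused is true there.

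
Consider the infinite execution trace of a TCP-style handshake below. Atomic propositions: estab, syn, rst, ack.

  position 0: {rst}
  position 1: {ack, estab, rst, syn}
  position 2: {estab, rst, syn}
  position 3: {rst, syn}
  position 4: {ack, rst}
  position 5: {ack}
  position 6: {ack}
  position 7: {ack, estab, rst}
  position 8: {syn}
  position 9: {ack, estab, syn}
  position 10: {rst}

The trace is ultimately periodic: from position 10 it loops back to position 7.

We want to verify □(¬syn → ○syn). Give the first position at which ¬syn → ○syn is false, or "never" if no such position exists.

4

Check ¬syn → ○syn at each position in order: 0 ✓, 1 ✓, 2 ✓, 3 ✓.
At position 4 the labels are {ack, rst} and the next position 5 has {ack}, so ¬syn → ○syn is false there. This is the first violation.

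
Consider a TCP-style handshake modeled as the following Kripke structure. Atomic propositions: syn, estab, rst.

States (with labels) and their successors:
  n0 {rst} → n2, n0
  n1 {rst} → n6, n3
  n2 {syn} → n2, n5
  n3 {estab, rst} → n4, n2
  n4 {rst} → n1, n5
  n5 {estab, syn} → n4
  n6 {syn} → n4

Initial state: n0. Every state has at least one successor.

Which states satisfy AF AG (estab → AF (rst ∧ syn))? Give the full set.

States satisfying AG (estab → AF (rst ∧ syn)): ∅.
States satisfying AF AG (estab → AF (rst ∧ syn)): ∅.

none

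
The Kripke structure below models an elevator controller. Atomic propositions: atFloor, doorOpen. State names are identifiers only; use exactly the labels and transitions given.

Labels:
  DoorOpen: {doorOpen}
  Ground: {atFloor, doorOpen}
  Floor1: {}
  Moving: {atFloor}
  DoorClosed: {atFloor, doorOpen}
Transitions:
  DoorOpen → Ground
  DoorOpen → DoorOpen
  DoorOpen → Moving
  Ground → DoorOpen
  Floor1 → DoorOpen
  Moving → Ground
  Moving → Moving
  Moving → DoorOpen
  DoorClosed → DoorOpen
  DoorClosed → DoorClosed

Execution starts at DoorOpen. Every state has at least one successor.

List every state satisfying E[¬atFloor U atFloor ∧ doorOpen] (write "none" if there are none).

{DoorOpen, Ground, Floor1, DoorClosed}

States satisfying ¬atFloor: {DoorOpen, Floor1}.
States satisfying atFloor ∧ doorOpen: {Ground, DoorClosed}.
States satisfying E[¬atFloor U atFloor ∧ doorOpen]: {DoorOpen, Ground, Floor1, DoorClosed}.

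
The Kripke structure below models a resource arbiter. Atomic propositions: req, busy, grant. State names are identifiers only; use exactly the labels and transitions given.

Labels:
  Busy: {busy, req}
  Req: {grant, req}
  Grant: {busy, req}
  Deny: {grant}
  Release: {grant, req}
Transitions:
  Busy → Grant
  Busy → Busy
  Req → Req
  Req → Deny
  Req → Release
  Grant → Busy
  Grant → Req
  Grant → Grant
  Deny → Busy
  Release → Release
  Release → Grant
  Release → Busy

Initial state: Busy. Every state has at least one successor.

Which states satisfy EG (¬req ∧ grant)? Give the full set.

none

States satisfying ¬req ∧ grant: {Deny}.
States satisfying EG (¬req ∧ grant): ∅.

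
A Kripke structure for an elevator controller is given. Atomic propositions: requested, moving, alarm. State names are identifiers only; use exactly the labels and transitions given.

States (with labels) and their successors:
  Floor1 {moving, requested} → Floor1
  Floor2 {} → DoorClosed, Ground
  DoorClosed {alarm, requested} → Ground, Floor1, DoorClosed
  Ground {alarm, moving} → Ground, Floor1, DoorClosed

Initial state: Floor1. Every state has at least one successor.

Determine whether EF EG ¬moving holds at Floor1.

States satisfying EG ¬moving: {Floor2, DoorClosed}.
States satisfying EF EG ¬moving: {Floor2, DoorClosed, Ground}.
No suitable path/successor from Floor1 witnesses the formula.
Floor1 ∉ Sat(EF EG ¬moving).

No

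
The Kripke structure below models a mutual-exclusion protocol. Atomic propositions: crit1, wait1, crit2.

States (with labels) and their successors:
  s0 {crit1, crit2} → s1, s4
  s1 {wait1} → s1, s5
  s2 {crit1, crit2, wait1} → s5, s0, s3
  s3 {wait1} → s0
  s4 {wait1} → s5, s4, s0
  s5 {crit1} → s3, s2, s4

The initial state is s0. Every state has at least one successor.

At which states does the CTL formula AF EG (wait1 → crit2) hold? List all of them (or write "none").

States satisfying EG (wait1 → crit2): {s2, s5}.
States satisfying AF EG (wait1 → crit2): {s2, s5}.

{s2, s5}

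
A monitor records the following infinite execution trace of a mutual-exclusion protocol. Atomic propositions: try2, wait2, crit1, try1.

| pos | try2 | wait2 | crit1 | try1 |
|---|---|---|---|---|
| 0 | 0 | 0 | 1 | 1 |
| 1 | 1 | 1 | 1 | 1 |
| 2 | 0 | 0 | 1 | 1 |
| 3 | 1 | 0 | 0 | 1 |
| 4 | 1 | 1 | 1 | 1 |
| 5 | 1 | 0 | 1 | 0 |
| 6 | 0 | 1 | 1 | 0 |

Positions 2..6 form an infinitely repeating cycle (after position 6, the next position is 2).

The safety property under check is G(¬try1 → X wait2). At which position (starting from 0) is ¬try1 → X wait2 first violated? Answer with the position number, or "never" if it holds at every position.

6

Check ¬try1 → X wait2 at each position in order: 0 ✓, 1 ✓, 2 ✓, 3 ✓, 4 ✓, 5 ✓.
At position 6 the labels are {crit1, wait2} and the next position 2 has {crit1, try1}, so ¬try1 → X wait2 is false there. This is the first violation.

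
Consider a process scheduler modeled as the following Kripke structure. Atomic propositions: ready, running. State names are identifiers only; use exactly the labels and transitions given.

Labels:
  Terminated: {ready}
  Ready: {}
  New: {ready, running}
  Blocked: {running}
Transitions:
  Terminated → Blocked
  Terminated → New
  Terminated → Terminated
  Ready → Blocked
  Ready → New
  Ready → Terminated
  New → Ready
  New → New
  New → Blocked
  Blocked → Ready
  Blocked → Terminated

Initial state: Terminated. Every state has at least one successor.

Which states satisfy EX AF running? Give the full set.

States satisfying AF running: {New, Blocked}.
States satisfying EX AF running: {Terminated, Ready, New}.

{Terminated, Ready, New}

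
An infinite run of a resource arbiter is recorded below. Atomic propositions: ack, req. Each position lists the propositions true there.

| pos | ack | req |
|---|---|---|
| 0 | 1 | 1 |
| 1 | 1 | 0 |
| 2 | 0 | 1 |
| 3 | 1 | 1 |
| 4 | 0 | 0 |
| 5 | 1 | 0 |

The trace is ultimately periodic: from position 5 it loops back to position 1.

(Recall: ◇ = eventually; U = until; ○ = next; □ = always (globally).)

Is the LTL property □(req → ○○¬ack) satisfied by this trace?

Does not hold

req → ○○¬ack must hold at every position from 0 onward. It fails at position 3, so □(req → ○○¬ack) is false.
Positions where req holds: 0, 2, 3.
Check ○○¬ack at each: 0→ok, 2→ok, 3→fails.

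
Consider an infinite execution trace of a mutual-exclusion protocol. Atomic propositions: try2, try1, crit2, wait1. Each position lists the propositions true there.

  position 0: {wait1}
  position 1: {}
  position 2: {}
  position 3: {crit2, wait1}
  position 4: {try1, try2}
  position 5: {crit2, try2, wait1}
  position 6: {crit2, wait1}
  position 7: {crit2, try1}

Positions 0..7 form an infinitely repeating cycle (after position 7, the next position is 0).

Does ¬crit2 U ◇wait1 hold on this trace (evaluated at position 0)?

Walking from position 0: ◇wait1 first holds at position 0, and ¬crit2 holds at every earlier position along the way, so ¬crit2 U ◇wait1 holds.

Yes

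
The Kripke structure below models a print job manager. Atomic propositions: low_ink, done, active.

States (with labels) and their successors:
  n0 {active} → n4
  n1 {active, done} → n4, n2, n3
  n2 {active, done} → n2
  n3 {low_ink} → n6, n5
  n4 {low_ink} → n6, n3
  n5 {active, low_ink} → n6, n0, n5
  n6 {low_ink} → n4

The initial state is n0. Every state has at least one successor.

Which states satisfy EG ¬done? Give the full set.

States satisfying ¬done: {n0, n3, n4, n5, n6}.
States satisfying EG ¬done: {n0, n3, n4, n5, n6}.

{n0, n3, n4, n5, n6}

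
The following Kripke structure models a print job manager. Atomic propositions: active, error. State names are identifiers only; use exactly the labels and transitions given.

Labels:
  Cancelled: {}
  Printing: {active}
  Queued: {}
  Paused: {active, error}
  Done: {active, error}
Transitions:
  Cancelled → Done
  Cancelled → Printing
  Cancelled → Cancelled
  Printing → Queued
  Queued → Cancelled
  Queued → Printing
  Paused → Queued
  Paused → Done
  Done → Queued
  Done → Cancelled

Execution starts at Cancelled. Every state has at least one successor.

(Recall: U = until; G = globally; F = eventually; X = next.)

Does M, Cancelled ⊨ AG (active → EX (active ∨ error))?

No

States satisfying active → EX (active ∨ error): {Cancelled, Queued, Paused}.
States satisfying AG (active → EX (active ∨ error)): ∅.
Done is reachable from Cancelled and violates active → EX (active ∨ error), so AG fails at Cancelled.
Cancelled ∉ Sat(AG (active → EX (active ∨ error))).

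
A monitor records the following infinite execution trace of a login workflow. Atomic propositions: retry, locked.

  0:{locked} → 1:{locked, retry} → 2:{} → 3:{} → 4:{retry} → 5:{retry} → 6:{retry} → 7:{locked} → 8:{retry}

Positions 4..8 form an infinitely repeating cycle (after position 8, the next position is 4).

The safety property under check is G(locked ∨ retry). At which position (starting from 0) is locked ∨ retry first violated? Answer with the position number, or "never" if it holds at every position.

Check locked ∨ retry at each position in order: 0 ✓, 1 ✓.
At position 2 the labels are {}, so locked ∨ retry is false there. This is the first violation.

2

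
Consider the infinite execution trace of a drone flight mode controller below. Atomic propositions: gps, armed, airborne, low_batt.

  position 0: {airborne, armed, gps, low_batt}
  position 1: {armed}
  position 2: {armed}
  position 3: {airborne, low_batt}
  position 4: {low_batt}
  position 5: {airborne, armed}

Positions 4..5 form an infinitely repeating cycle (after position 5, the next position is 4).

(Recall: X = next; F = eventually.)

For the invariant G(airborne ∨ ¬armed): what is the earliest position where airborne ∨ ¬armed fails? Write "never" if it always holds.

1

Check airborne ∨ ¬armed at each position in order: 0 ✓.
At position 1 the labels are {armed}, so airborne ∨ ¬armed is false there. This is the first violation.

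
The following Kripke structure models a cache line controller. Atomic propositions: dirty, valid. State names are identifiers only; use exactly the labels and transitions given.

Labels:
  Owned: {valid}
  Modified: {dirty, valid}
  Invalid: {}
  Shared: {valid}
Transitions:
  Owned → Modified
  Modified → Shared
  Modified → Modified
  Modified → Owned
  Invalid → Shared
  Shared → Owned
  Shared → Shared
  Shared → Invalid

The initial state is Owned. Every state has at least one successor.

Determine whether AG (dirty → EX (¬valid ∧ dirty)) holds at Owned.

States satisfying dirty → EX (¬valid ∧ dirty): {Owned, Invalid, Shared}.
States satisfying AG (dirty → EX (¬valid ∧ dirty)): ∅.
Modified is reachable from Owned and violates dirty → EX (¬valid ∧ dirty), so AG fails at Owned.
Owned ∉ Sat(AG (dirty → EX (¬valid ∧ dirty))).

Violated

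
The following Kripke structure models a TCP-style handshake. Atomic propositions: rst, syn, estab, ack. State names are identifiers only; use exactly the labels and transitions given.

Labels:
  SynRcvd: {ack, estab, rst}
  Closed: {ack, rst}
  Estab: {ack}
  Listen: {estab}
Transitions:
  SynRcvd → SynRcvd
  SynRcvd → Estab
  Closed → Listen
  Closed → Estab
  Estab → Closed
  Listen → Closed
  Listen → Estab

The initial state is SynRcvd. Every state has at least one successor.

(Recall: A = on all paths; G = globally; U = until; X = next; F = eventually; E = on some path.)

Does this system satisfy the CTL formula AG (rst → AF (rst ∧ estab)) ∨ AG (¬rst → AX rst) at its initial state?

No

States satisfying rst → AF (rst ∧ estab): {SynRcvd, Estab, Listen}.
States satisfying AG (rst → AF (rst ∧ estab)): ∅.
States satisfying ¬rst → AX rst: {SynRcvd, Closed, Estab}.
States satisfying AG (¬rst → AX rst): ∅.
States satisfying AG (rst → AF (rst ∧ estab)) ∨ AG (¬rst → AX rst): ∅.
SynRcvd ∉ Sat(AG (rst → AF (rst ∧ estab)) ∨ AG (¬rst → AX rst)).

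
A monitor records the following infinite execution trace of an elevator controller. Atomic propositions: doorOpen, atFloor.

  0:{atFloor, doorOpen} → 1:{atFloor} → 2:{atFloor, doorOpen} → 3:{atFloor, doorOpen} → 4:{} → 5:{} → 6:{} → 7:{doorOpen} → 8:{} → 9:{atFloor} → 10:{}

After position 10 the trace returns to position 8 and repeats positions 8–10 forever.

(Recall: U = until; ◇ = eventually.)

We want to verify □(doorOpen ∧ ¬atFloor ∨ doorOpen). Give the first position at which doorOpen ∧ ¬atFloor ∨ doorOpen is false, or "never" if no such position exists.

Check doorOpen ∧ ¬atFloor ∨ doorOpen at each position in order: 0 ✓.
At position 1 the labels are {atFloor}, so doorOpen ∧ ¬atFloor ∨ doorOpen is false there. This is the first violation.

1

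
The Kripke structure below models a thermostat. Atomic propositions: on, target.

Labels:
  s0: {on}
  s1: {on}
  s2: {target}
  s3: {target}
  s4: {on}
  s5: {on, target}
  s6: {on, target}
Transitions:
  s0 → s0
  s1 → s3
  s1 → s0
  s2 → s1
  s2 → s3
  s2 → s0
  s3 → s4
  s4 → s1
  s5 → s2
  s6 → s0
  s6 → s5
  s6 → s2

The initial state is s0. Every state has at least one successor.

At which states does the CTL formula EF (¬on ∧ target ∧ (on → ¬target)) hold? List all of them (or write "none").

{s1, s2, s3, s4, s5, s6}

States satisfying ¬on ∧ target ∧ (on → ¬target): {s2, s3}.
States satisfying EF (¬on ∧ target ∧ (on → ¬target)): {s1, s2, s3, s4, s5, s6}.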